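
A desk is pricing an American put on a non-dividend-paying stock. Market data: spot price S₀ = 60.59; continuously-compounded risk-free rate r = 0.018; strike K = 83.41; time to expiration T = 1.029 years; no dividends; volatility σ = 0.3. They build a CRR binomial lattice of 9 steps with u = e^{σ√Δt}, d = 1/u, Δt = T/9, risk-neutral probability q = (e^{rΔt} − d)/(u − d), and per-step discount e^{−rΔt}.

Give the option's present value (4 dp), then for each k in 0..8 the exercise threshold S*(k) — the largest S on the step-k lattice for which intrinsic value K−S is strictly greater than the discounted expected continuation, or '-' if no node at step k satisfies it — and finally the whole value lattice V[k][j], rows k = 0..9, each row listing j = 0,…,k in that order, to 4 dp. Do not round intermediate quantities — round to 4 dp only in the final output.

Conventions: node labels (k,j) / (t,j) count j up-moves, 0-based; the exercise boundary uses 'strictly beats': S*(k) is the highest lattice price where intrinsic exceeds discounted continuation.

price = 23.6115
boundary = - - 49.4643 54.7452 49.4643 54.7452 60.5900 67.0588 74.2182
tree:
23.6115
28.7124 18.2910
33.9457 23.2729 13.0745
38.7173 28.6648 17.6417 8.2765
43.0285 33.9457 22.9527 12.0726 4.2775
46.9239 38.7173 28.6648 16.9800 6.9088 1.4994
50.4435 43.0285 33.9457 22.8200 10.8459 2.7541 0.1723
53.6236 46.9239 38.7173 28.6648 16.3512 5.0413 0.3352 0.0000
56.4969 50.4435 43.0285 33.9457 22.8200 9.1918 0.6520 0.0000 0.0000
59.0931 53.6236 46.9239 38.7173 28.6648 16.3512 1.2681 0.0000 0.0000 0.0000

Δt=0.11433  u=1.10676  d=0.90354  q=0.48480  discount=0.99794
step 9 (expiry): payoffs max(K−S,0) = 59.0931 53.6236 46.9239 38.7173 28.6648 16.3512 1.2681 0.0000 0.0000 0.0000
step 8: (k=8,j=0): S=26.9131, K−S=56.4969, hold=56.3254 ⇒ V=56.4969 exercise | (k=8,j=1): S=32.9665, K−S=50.4435, hold=50.2720 ⇒ V=50.4435 exercise | (k=8,j=2): S=40.3815, K−S=43.0285, hold=42.8570 ⇒ V=43.0285 exercise | (k=8,j=3): S=49.4643, K−S=33.9457, hold=33.7742 ⇒ V=33.9457 exercise | (k=8,j=4): S=60.5900, K−S=22.8200, hold=22.6485 ⇒ V=22.8200 exercise | (k=8,j=5): S=74.2182, K−S=9.1918, hold=9.0203 ⇒ V=9.1918 exercise | (k=8,j=6): S=90.9117, K−S=0.0000, hold=0.6520 ⇒ V=0.6520 continue | (k=8,j=7): S=111.3599, K−S=0.0000, hold=0.0000 ⇒ V=0.0000 continue | (k=8,j=8): S=136.4075, K−S=0.0000, hold=0.0000 ⇒ V=0.0000 continue  boundary S*=74.2182
step 7: (k=7,j=0): S=29.7864, K−S=53.6236, hold=53.4521 ⇒ V=53.6236 exercise | (k=7,j=1): S=36.4861, K−S=46.9239, hold=46.7524 ⇒ V=46.9239 exercise | (k=7,j=2): S=44.6927, K−S=38.7173, hold=38.5458 ⇒ V=38.7173 exercise | (k=7,j=3): S=54.7452, K−S=28.6648, hold=28.4933 ⇒ V=28.6648 exercise | (k=7,j=4): S=67.0588, K−S=16.3512, hold=16.1797 ⇒ V=16.3512 exercise | (k=7,j=5): S=82.1419, K−S=1.2681, hold=5.0413 ⇒ V=5.0413 continue | (k=7,j=6): S=100.6177, K−S=0.0000, hold=0.3352 ⇒ V=0.3352 continue | (k=7,j=7): S=123.2491, K−S=0.0000, hold=0.0000 ⇒ V=0.0000 continue  boundary S*=67.0588
step 6: (k=6,j=0): S=32.9665, K−S=50.4435, hold=50.2720 ⇒ V=50.4435 exercise | (k=6,j=1): S=40.3815, K−S=43.0285, hold=42.8570 ⇒ V=43.0285 exercise | (k=6,j=2): S=49.4643, K−S=33.9457, hold=33.7742 ⇒ V=33.9457 exercise | (k=6,j=3): S=60.5900, K−S=22.8200, hold=22.6485 ⇒ V=22.8200 exercise | (k=6,j=4): S=74.2182, K−S=9.1918, hold=10.8459 ⇒ V=10.8459 continue | (k=6,j=5): S=90.9117, K−S=0.0000, hold=2.7541 ⇒ V=2.7541 continue | (k=6,j=6): S=111.3599, K−S=0.0000, hold=0.1723 ⇒ V=0.1723 continue  boundary S*=60.5900
step 5: (k=5,j=0): S=36.4861, K−S=46.9239, hold=46.7524 ⇒ V=46.9239 exercise | (k=5,j=1): S=44.6927, K−S=38.7173, hold=38.5458 ⇒ V=38.7173 exercise | (k=5,j=2): S=54.7452, K−S=28.6648, hold=28.4933 ⇒ V=28.6648 exercise | (k=5,j=3): S=67.0588, K−S=16.3512, hold=16.9800 ⇒ V=16.9800 continue | (k=5,j=4): S=82.1419, K−S=1.2681, hold=6.9088 ⇒ V=6.9088 continue | (k=5,j=5): S=100.6177, K−S=0.0000, hold=1.4994 ⇒ V=1.4994 continue  boundary S*=54.7452
step 4: (k=4,j=0): S=40.3815, K−S=43.0285, hold=42.8570 ⇒ V=43.0285 exercise | (k=4,j=1): S=49.4643, K−S=33.9457, hold=33.7742 ⇒ V=33.9457 exercise | (k=4,j=2): S=60.5900, K−S=22.8200, hold=22.9527 ⇒ V=22.9527 continue | (k=4,j=3): S=74.2182, K−S=9.1918, hold=12.0726 ⇒ V=12.0726 continue | (k=4,j=4): S=90.9117, K−S=0.0000, hold=4.2775 ⇒ V=4.2775 continue  boundary S*=49.4643
step 3: (k=3,j=0): S=44.6927, K−S=38.7173, hold=38.5458 ⇒ V=38.7173 exercise | (k=3,j=1): S=54.7452, K−S=28.6648, hold=28.5575 ⇒ V=28.6648 exercise | (k=3,j=2): S=67.0588, K−S=16.3512, hold=17.6417 ⇒ V=17.6417 continue | (k=3,j=3): S=82.1419, K−S=1.2681, hold=8.2765 ⇒ V=8.2765 continue  boundary S*=54.7452
step 2: (k=2,j=0): S=49.4643, K−S=33.9457, hold=33.7742 ⇒ V=33.9457 exercise | (k=2,j=1): S=60.5900, K−S=22.8200, hold=23.2729 ⇒ V=23.2729 continue | (k=2,j=2): S=74.2182, K−S=9.1918, hold=13.0745 ⇒ V=13.0745 continue  boundary S*=49.4643
step 1: (k=1,j=0): S=54.7452, K−S=28.6648, hold=28.7124 ⇒ V=28.7124 continue | (k=1,j=1): S=67.0588, K−S=16.3512, hold=18.2910 ⇒ V=18.2910 continue  boundary S*=-
step 0: (k=0,j=0): S=60.5900, K−S=22.8200, hold=23.6115 ⇒ V=23.6115 continue  boundary S*=-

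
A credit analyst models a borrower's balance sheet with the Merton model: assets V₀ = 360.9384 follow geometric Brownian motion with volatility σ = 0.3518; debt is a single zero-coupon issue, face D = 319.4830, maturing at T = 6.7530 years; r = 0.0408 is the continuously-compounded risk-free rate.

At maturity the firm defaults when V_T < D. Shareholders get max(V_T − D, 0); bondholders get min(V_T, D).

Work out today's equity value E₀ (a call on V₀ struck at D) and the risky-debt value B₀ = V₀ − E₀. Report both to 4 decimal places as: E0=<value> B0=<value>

With assets at 360.9384 and a single debt payment of 319.4830 at 6.7530 years:
d₁ = [ln(V₀/D) + (r + σ²/2)T] / (σ√T)
   = [ln(360.9384/319.4830) + (0.0408 + 0.5·0.3518²)·6.7530] / (0.3518·√6.7530)
   = [0.122003 + 0.693409] / 0.914206 = 0.891935
d₂ = d₁ − σ√T = 0.891935 − 0.914206 = -0.022272
N(d₁) = 0.813786,  N(d₂) = 0.491116,  e^(−rT) = 0.759175
E₀ = V₀·N(d₁) − D·e^(−rT)·N(d₂)
   = 360.9384·0.813786 − 319.4830·0.759175·0.491116 = 174.609650
B₀ = V₀ − E₀ = 360.9384 − 174.609650 = 186.328750

E0=174.6096 B0=186.3288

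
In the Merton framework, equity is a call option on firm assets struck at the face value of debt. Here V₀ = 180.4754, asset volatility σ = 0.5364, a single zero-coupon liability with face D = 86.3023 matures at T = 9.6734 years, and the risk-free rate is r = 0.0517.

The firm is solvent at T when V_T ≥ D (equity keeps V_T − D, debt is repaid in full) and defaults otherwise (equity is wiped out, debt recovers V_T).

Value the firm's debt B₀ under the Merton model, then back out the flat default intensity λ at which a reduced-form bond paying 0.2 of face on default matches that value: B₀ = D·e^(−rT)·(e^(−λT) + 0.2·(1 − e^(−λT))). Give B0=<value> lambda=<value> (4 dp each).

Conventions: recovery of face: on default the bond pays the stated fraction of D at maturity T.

B0=34.6243 lambda=0.0569

Work the structural quantities from V₀ = 180.4754 against face 86.3023:
d₁ = [ln(V₀/D) + (r + σ²/2)T] / (σ√T)
   = [ln(180.4754/86.3023) + (0.0517 + 0.5·0.5364²)·9.6734] / (0.5364·√9.6734)
   = [0.737738 + 1.891754] / 1.668316 = 1.576136
d₂ = d₁ − σ√T = 1.576136 − 1.668316 = -0.092181
N(d₁) = 0.942503,  N(d₂) = 0.463277,  e^(−rT) = 0.606461
E₀ = V₀·N(d₁) − D·e^(−rT)·N(d₂)
   = 180.4754·0.942503 − 86.3023·0.606461·0.463277 = 145.851092
B₀ = V₀ − E₀ = 180.4754 − 145.851092 = 34.624308
e^(−λT) = (B₀·e^(rT)/D − 0.2)/(1 − 0.2) = (34.6243·1.648911/86.3023 − 0.2)/0.8 = 0.57692426
λ = −ln(0.57692426)/9.6734 = 0.056862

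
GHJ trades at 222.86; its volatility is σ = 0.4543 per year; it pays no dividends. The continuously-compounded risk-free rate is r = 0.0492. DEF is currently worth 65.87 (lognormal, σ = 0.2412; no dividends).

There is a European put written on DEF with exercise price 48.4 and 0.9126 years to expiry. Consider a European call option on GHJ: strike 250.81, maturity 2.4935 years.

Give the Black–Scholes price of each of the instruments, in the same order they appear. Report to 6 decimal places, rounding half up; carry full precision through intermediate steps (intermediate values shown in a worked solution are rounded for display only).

price(DEF put K=48.4) = 0.344505
price(GHJ call K=250.81) = 62.802683

[DEF put K=48.4]
σ√T = 0.2412·√0.9126 = 0.230419
d₁ = (ln(S/K) + (r+σ²/2)T) / (σ√T) = (ln(65.87/48.4) + (0.0492+0.2412²/2)·0.9126) / 0.230419 = (0.308183 + 0.071446) / 0.230419 = 1.647565
d₂ = d₁ − σ√T = 1.647565 − 0.230419 = 1.417146
e^{−rT} = 0.956093
N(−d₁) = 0.049721,  N(−d₂) = 0.078220
price = K·e^{−rT}·N(−d₂) − S·N(−d₁) = 3.619628 − 3.275123 = 0.344505
[GHJ call K=250.81]
σ√T = 0.4543·√2.4935 = 0.717377
d₁ = (ln(S/K) + (r+σ²/2)T) / (σ√T) = (ln(222.86/250.81) + (0.0492+0.4543²/2)·2.4935) / 0.717377 = (-0.118152 + 0.379995) / 0.717377 = 0.365001
d₂ = d₁ − σ√T = 0.365001 − 0.717377 = -0.352376
e^{−rT} = 0.884546
N(d₁) = 0.642445,  N(d₂) = 0.362278
price = S·N(d₁) − K·e^{−rT}·N(d₂) = 143.175200 − 80.372517 = 62.802683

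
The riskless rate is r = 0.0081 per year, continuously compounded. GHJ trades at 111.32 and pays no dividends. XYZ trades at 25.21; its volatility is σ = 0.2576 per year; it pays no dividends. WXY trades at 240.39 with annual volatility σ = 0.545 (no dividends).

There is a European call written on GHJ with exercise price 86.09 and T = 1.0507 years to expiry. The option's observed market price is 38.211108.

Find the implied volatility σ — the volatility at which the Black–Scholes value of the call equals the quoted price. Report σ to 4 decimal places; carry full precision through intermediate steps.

At σ = 0.5821 the Black–Scholes value reproduces the quote:
σ√T = 0.5821·√1.0507 = 0.596674
d₁ = (ln(S/K) + (r+σ²/2)T) / (σ√T) = (ln(111.32/86.09) + (0.0081+0.5821²/2)·1.0507) / 0.596674 = (0.257016 + 0.186520) / 0.596674 = 0.743348
d₂ = d₁ − σ√T = 0.743348 − 0.596674 = 0.146674
e^{−rT} = 0.991525
N(d₁) = 0.771364,  N(d₂) = 0.558305
V = S·N(d₁) − K·e^{−rT}·N(d₂) = 85.868289 − 47.657181 = 38.211108 (equal to the quote); since ∂V/∂σ > 0 for all σ, the implied volatility is unique

sigma = 0.5821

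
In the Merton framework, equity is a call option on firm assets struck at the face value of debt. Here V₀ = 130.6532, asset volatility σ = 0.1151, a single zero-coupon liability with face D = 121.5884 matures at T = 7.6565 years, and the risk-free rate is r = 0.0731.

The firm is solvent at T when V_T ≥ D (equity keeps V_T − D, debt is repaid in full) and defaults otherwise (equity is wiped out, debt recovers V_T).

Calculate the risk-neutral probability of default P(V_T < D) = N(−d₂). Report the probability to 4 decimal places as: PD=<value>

Equity is a call on the firm's assets struck at D = 121.5884:
d₁ = [ln(V₀/D) + (r + σ²/2)T] / (σ√T)
   = [ln(130.6532/121.5884) + (0.0731 + 0.5·0.1151²)·7.6565] / (0.1151·√7.6565)
   = [0.071905 + 0.610407] / 0.318486 = 2.142360
d₂ = d₁ − σ√T = 2.142360 − 0.318486 = 1.823874
risk-neutral PD = N(−d₂) = N(-1.823874) = 0.034086

PD=0.0341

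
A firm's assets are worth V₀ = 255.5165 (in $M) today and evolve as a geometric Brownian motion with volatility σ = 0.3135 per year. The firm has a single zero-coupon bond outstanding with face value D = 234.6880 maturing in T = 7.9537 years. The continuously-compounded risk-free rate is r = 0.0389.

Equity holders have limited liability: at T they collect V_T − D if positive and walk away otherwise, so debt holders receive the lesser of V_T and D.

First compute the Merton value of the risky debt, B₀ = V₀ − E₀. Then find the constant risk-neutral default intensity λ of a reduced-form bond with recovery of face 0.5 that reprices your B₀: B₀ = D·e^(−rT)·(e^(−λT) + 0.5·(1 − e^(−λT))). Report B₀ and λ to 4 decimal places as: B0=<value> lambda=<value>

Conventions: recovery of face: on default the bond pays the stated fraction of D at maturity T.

Work the structural quantities from V₀ = 255.5165 against face 234.6880:
d₁ = [ln(V₀/D) + (r + σ²/2)T] / (σ√T)
   = [ln(255.5165/234.6880) + (0.0389 + 0.5·0.3135²)·7.9537] / (0.3135·√7.9537)
   = [0.085030 + 0.700253] / 0.884142 = 0.888186
d₂ = d₁ − σ√T = 0.888186 − 0.884142 = 0.004044
N(d₁) = 0.812780,  N(d₂) = 0.501613,  e^(−rT) = 0.733888
E₀ = V₀·N(d₁) − D·e^(−rT)·N(d₂)
   = 255.5165·0.812780 − 234.6880·0.733888·0.501613 = 121.283412
B₀ = V₀ − E₀ = 255.5165 − 121.283412 = 134.233088
e^(−λT) = (B₀·e^(rT)/D − 0.5)/(1 − 0.5) = (134.2331·1.362606/234.6880 − 0.5)/0.5 = 0.55872313
λ = −ln(0.55872313)/7.9537 = 0.073186

B0=134.2331 lambda=0.0732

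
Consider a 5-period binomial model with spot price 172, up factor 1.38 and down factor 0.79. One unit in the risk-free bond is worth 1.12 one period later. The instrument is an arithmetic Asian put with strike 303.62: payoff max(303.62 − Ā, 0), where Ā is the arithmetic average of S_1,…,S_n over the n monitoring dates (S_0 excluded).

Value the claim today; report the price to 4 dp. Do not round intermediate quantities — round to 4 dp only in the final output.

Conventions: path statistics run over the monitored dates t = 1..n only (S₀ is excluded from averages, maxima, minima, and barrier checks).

Risk-neutral up-probability p* = (R−d)/(u−d) = (1.12−0.79)/(1.38−0.79) = 0.5593; the claim prices as the p*-weighted sum of path payoffs discounted by R^5.
Enumerate all 2^5 = 32 price paths (U = up ×1.38, D = down ×0.79); each path with k up-moves has probability p*^k·(1−p*)^(5−k).
DDDDD: Ā=89.5895, payoff=214.0305, prob=0.016619
UDDDD: Ā=156.4981, payoff=147.1219, prob=0.021093
DUDDD: Ā=136.2021, payoff=167.4179, prob=0.021093
UUDDD: Ā=237.9226, payoff=65.6974, prob=0.026772
DDUDD: Ā=120.1682, payoff=183.4518, prob=0.021093
UDUDD: Ā=209.9141, payoff=93.7059, prob=0.026772
DUUDD: Ā=189.6181, payoff=114.0019, prob=0.026772
UUUDD: Ā=331.2317, payoff=0.0000, prob=0.033980
DDDUD: Ā=107.5015, payoff=196.1185, prob=0.021093
UDDUD: Ā=187.7875, payoff=115.8325, prob=0.026772
DUDUD: Ā=167.4915, payoff=136.1285, prob=0.026772
UUDUD: Ā=292.5800, payoff=11.0400, prob=0.033980
DDUUD: Ā=151.4576, payoff=152.1624, prob=0.026772
UDUUD: Ā=264.5715, payoff=39.0485, prob=0.033980
DUUUD: Ā=244.2755, payoff=59.3445, prob=0.033980
UUUUD: Ā=426.7091, payoff=0.0000, prob=0.043129
DDDDU: Ā=97.4948, payoff=206.1252, prob=0.021093
UDDDU: Ā=170.3074, payoff=133.3126, prob=0.026772
DUDDU: Ā=150.0114, payoff=153.6086, prob=0.026772
UUDDU: Ā=262.0452, payoff=41.5748, prob=0.033980
DDUDU: Ā=133.9775, payoff=169.6425, prob=0.026772
UDUDU: Ā=234.0367, payoff=69.5833, prob=0.033980
DUUDU: Ā=213.7407, payoff=89.8793, prob=0.033980
UUUDU: Ā=373.3698, payoff=0.0000, prob=0.043129
DDDUU: Ā=121.3108, payoff=182.3092, prob=0.026772
UDDUU: Ā=211.9100, payoff=91.7100, prob=0.033980
DUDUU: Ā=191.6140, payoff=112.0060, prob=0.033980
UUDUU: Ā=334.7181, payoff=0.0000, prob=0.043129
DDUUU: Ā=175.5801, payoff=128.0399, prob=0.033980
UDUUU: Ā=306.7096, payoff=0.0000, prob=0.043129
DUUUU: Ā=286.4136, payoff=17.2064, prob=0.043129
UUUUU: Ā=500.3174, payoff=0.0000, prob=0.054741
Price = Σ prob·payoff / R^5 = 80.354515 / 1.762342 = 45.5953

price = 45.5953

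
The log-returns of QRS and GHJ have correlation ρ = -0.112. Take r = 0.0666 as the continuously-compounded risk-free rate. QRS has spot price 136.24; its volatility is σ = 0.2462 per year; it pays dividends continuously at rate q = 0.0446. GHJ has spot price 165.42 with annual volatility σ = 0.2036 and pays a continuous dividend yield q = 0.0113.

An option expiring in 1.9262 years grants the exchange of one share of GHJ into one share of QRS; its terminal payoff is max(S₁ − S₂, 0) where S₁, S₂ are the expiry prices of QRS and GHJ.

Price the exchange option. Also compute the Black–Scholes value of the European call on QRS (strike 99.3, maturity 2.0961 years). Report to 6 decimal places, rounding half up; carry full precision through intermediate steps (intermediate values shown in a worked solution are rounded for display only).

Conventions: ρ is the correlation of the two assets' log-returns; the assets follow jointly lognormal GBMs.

σ_eff = √(σ₁² + σ₂² − 2ρσ₁σ₂) = √(0.2462² + 0.2036² − 2·-0.112·0.2462·0.2036) = 0.336594
d₁ = (ln(S₁/S₂) + (q₂ − q₁ + σ_eff²/2)T) / (σ_eff√T) = (ln(136.24/165.42) + (0.0113 − 0.0446 + 0.056648)·1.9262) / 0.467151 = -0.319162
d₂ = d₁ − σ_eff√T = -0.319162 − 0.467151 = -0.786313
N(d₁) = 0.374802,  N(d₂) = 0.215842
V = S₁·e^{−q₁T}·N(d₁) − S₂·e^{−q₂T}·N(d₂) = 46.859388 − 34.935823 = 11.923565
[vanilla: QRS call K=99.3]
σ√T = 0.2462·√2.0961 = 0.356446
d₁ = (ln(S/K) + (r−q+σ²/2)T) / (σ√T) = (ln(136.24/99.3) + (0.0666−0.0446+0.2462²/2)·2.0961) / 0.356446 = (0.316272 + 0.109641) / 0.356446 = 1.194889
d₂ = d₁ − σ√T = 1.194889 − 0.356446 = 0.838443
e^{−rT} = 0.869706
e^{−qT} = 0.910751
N(d₁) = 0.883935,  N(d₂) = 0.799109
price = S·e^{−qT}·N(d₁) − K·e^{−rT}·N(d₂) = 109.679224 − 69.012474 = 40.666750

exchange price = 11.923565
price(QRS call K=99.3) = 40.666750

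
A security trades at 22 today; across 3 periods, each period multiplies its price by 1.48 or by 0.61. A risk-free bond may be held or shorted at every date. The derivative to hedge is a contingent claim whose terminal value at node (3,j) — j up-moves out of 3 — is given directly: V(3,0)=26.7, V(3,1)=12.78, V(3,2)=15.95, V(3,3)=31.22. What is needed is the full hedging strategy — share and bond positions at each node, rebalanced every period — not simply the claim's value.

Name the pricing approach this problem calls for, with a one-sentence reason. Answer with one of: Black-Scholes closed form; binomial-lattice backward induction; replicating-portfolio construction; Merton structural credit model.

framework: replicating-portfolio construction

Key observation: since the answer must list Δ and B at each node of the 1.48/0.61 lattice on 22, the replicating-portfolio method — solving the two-state system at every node — is the one that applies.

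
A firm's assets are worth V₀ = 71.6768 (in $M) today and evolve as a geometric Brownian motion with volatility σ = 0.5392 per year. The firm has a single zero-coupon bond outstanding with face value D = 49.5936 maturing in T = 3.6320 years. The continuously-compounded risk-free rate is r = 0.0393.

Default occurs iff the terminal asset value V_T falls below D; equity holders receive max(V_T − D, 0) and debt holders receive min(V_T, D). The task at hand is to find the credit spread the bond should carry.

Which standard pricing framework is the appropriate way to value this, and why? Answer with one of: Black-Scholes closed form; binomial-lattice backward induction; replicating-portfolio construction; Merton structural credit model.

Key observation: assets follow a GBM and default happens iff V_T < 49.5936; valuing claims on that split (equity as a call, risky debt as the residual) is the structural model's definition.

framework: Merton structural credit model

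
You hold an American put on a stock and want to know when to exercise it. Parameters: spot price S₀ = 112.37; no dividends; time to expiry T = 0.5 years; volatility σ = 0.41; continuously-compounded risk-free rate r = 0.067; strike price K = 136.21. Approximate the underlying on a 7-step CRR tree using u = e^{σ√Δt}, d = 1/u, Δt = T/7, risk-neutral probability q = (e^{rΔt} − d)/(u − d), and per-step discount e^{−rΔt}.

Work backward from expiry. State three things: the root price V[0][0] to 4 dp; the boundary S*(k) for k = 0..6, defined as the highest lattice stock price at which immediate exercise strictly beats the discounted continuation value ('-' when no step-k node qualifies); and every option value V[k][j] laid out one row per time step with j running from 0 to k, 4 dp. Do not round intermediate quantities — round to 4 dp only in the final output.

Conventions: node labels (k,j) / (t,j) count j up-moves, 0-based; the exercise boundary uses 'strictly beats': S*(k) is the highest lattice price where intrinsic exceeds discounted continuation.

Δt=0.07143, u=1.11581, d=0.89621, q=0.49448, disc=e^(-rΔt)=0.99523
k=7 terminal: V=max(K-S,0) → 84.0270 71.2409 55.3220 35.5025 10.8269 0.0000 0.0000 0.0000
k=6: j=0 S=58.2261 intr=77.9839 cont=77.3336 V=77.9839[EX]; j=1 S=72.4929 intr=63.7171 cont=63.0668 V=63.7171[EX]; j=2 S=90.2553 intr=45.9547 cont=45.3044 V=45.9547[EX]; j=3 S=112.3700 intr=23.8400 cont=23.1897 V=23.8400[EX]; j=4 S=139.9033 intr=0.0000 cont=5.4471 V=5.4471[hold]; j=5 S=174.1828 intr=0.0000 cont=0.0000 V=0.0000[hold]; j=6 S=216.8617 intr=0.0000 cont=0.0000 V=0.0000[hold]  S*(6)=112.3700
k=5: j=0 S=64.9691 intr=71.2409 cont=70.5906 V=71.2409[EX]; j=1 S=80.8880 intr=55.3220 cont=54.6717 V=55.3220[EX]; j=2 S=100.7075 intr=35.5025 cont=34.8522 V=35.5025[EX]; j=3 S=125.3831 intr=10.8269 cont=14.6747 V=14.6747[hold]; j=4 S=156.1049 intr=0.0000 cont=2.7405 V=2.7405[hold]; j=5 S=194.3543 intr=0.0000 cont=0.0000 V=0.0000[hold]  S*(5)=100.7075
k=4: j=0 S=72.4929 intr=63.7171 cont=63.0668 V=63.7171[EX]; j=1 S=90.2553 intr=45.9547 cont=45.3044 V=45.9547[EX]; j=2 S=112.3700 intr=23.8400 cont=25.0833 V=25.0833[hold]; j=3 S=139.9033 intr=0.0000 cont=8.7316 V=8.7316[hold]; j=4 S=174.1828 intr=0.0000 cont=1.3787 V=1.3787[hold]  S*(4)=90.2553
k=3: j=0 S=80.8880 intr=55.3220 cont=54.6717 V=55.3220[EX]; j=1 S=100.7075 intr=35.5025 cont=35.4641 V=35.5025[EX]; j=2 S=125.3831 intr=10.8269 cont=16.9166 V=16.9166[hold]; j=3 S=156.1049 intr=0.0000 cont=5.0714 V=5.0714[hold]  S*(3)=100.7075
k=2: j=0 S=90.2553 intr=45.9547 cont=45.3044 V=45.9547[EX]; j=1 S=112.3700 intr=23.8400 cont=26.1865 V=26.1865[hold]; j=2 S=139.9033 intr=0.0000 cont=11.0066 V=11.0066[hold]  S*(2)=90.2553
k=1: j=0 S=100.7075 intr=35.5025 cont=36.0070 V=36.0070[hold]; j=1 S=125.3831 intr=10.8269 cont=18.5912 V=18.5912[hold]  S*(1)=-
k=0: j=0 S=112.3700 intr=23.8400 cont=27.2645 V=27.2645[hold]  S*(0)=-

price = 27.2645
boundary = - - 90.2553 100.7075 90.2553 100.7075 112.3700
tree:
27.2645
36.0070 18.5912
45.9547 26.1865 11.0066
55.3220 35.5025 16.9166 5.0714
63.7171 45.9547 25.0833 8.7316 1.3787
71.2409 55.3220 35.5025 14.6747 2.7405 0.0000
77.9839 63.7171 45.9547 23.8400 5.4471 0.0000 0.0000
84.0270 71.2409 55.3220 35.5025 10.8269 0.0000 0.0000 0.0000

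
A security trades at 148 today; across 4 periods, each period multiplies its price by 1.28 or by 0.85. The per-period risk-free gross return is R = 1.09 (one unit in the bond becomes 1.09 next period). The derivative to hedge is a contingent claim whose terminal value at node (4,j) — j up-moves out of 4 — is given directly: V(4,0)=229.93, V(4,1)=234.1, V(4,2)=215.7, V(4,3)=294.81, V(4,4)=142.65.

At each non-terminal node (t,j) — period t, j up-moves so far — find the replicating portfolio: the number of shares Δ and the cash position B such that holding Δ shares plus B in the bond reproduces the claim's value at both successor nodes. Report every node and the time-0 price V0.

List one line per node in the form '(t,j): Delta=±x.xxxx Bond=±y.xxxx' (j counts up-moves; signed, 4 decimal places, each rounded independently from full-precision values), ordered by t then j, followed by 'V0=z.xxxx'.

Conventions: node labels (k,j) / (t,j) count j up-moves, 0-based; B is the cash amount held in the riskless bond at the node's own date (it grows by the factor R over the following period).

(0,0): Delta=0.0067 Bond=166.9037
(1,0): Delta=0.2549 Bond=150.7064
(1,1): Delta=-0.1237 Bond=206.6398
(2,0): Delta=-0.1681 Bond=209.5075
(2,1): Delta=0.4773 Bond=128.4569
(2,2): Delta=-0.4397 Bond=301.8552
(3,0): Delta=0.1067 Bond=203.3825
(3,1): Delta=-0.3126 Bond=248.1395
(3,2): Delta=0.8926 Bond=54.4218
(3,3): Delta=-1.1401 Bond=546.4141
V0=167.9027

Since d<R<u, set p* = (R−d)/(u−d) = 0.5581; price each node as the discounted p*-expectation of its children.
At maturity the claim pays: V(4,0)=229.9300, V(4,1)=234.1000, V(4,2)=215.7000, V(4,3)=294.8100, V(4,4)=142.6500
Node (3,0) S=90.8905: V=(p*·234.1000+(1−p*)·229.9300)/1.09=213.0802; Δ=(234.1000−229.9300)/(116.3398−77.2569)=0.1067; B=V−Δ·S=203.3825
Node (3,1) S=136.8704: V=(p*·215.7000+(1−p*)·234.1000)/1.09=205.3488; Δ=(215.7000−234.1000)/(175.1941−116.3398)=-0.3126; B=V−Δ·S=248.1395
Node (3,2) S=206.1107: V=(p*·294.8100+(1−p*)·215.7000)/1.09=238.3985; Δ=(294.8100−215.7000)/(263.8217−175.1941)=0.8926; B=V−Δ·S=54.4218
Node (3,3) S=310.3785: V=(p*·142.6500+(1−p*)·294.8100)/1.09=192.5537; Δ=(142.6500−294.8100)/(397.2845−263.8217)=-1.1401; B=V−Δ·S=546.4141
Node (2,0) S=106.9300: V=(p*·205.3488+(1−p*)·213.0802)/1.09=191.5276; Δ=(205.3488−213.0802)/(136.8704−90.8905)=-0.1681; B=V−Δ·S=209.5075
Node (2,1) S=161.0240: V=(p*·238.3985+(1−p*)·205.3488)/1.09=205.3167; Δ=(238.3985−205.3488)/(206.1107−136.8704)=0.4773; B=V−Δ·S=128.4569
Node (2,2) S=242.4832: V=(p*·192.5537+(1−p*)·238.3985)/1.09=195.2392; Δ=(192.5537−238.3985)/(310.3785−206.1107)=-0.4397; B=V−Δ·S=301.8552
Node (1,0) S=125.8000: V=(p*·205.3167+(1−p*)·191.5276)/1.09=182.7741; Δ=(205.3167−191.5276)/(161.0240−106.9300)=0.2549; B=V−Δ·S=150.7064
Node (1,1) S=189.4400: V=(p*·195.2392+(1−p*)·205.3167)/1.09=183.2037; Δ=(195.2392−205.3167)/(242.4832−161.0240)=-0.1237; B=V−Δ·S=206.6398
Node (0,0) S=148.0000: V=(p*·183.2037+(1−p*)·182.7741)/1.09=167.9027; Δ=(183.2037−182.7741)/(189.4400−125.8000)=0.0067; B=V−Δ·S=166.9037
Check: Δ(0,0)·S0 + B(0,0) = 167.9027 = V0.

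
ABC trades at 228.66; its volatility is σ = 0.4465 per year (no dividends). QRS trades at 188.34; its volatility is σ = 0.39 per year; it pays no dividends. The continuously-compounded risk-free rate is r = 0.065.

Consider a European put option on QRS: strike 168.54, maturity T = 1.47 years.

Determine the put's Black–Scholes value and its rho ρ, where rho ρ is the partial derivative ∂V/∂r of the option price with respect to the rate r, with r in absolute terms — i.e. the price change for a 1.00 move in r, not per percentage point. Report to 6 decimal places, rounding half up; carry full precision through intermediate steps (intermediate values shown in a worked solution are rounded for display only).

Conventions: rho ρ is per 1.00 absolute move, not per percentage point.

σ√T = 0.39·√1.47 = 0.472850
d₁ = (ln(S/K) + (r+σ²/2)T) / (σ√T) = (ln(188.34/168.54) + (0.065+0.39²/2)·1.47) / 0.472850 = (0.111076 + 0.207344) / 0.472850 = 0.673404
d₂ = d₁ − σ√T = 0.673404 − 0.472850 = 0.200555
e^{−rT} = 0.908873
N(−d₁) = 0.250345,  N(−d₂) = 0.420523
Put price V = K·e^{−rT}·N(−d₂) − S·N(−d₁) = 64.416384 − 47.149976 = 17.266407
ρ = −K·T·e^{−rT}·N(−d₂) = -94.692084

price = 17.266407
ρ = -94.692084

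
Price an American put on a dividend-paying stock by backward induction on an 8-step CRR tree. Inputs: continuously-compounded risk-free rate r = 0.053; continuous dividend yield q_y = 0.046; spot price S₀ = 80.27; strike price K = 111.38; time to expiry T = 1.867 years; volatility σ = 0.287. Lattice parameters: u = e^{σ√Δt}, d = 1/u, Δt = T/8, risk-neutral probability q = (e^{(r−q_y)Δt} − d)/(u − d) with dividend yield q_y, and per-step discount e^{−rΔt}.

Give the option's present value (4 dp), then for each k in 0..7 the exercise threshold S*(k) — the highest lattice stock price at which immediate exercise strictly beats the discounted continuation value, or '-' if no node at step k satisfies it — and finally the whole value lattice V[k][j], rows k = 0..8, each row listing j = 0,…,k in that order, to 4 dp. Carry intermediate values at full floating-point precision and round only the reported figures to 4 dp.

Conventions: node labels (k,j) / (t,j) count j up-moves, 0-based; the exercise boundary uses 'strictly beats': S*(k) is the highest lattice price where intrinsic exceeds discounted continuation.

Δt=0.23337  u=1.14872  d=0.87054  q=0.47127  discount=0.98771
step 8 (expiry): payoffs max(K−S,0) = 84.9044 76.4440 65.2801 50.5488 31.1100 5.4595 0.0000 0.0000 0.0000
step 7: (k=7,j=0): S=30.4130, K−S=80.9670, hold=79.9226 ⇒ V=80.9670 exercise | (k=7,j=1): S=40.1316, K−S=71.2484, hold=70.3078 ⇒ V=71.2484 exercise | (k=7,j=2): S=52.9557, K−S=58.4243, hold=57.6206 ⇒ V=58.4243 exercise | (k=7,j=3): S=69.8779, K−S=41.5021, hold=40.8791 ⇒ V=41.5021 exercise | (k=7,j=4): S=92.2076, K−S=19.1724, hold=18.7878 ⇒ V=19.1724 exercise | (k=7,j=5): S=121.6728, K−S=0.0000, hold=2.8511 ⇒ V=2.8511 continue | (k=7,j=6): S=160.5537, K−S=0.0000, hold=0.0000 ⇒ V=0.0000 continue | (k=7,j=7): S=211.8592, K−S=0.0000, hold=0.0000 ⇒ V=0.0000 continue  boundary S*=92.2076
step 6: (k=6,j=0): S=34.9360, K−S=76.4440, hold=75.4479 ⇒ V=76.4440 exercise | (k=6,j=1): S=46.0999, K−S=65.2801, hold=64.4032 ⇒ V=65.2801 exercise | (k=6,j=2): S=60.8312, K−S=50.5488, hold=49.8292 ⇒ V=50.5488 exercise | (k=6,j=3): S=80.2700, K−S=31.1100, hold=30.5979 ⇒ V=31.1100 exercise | (k=6,j=4): S=105.9205, K−S=5.4595, hold=11.3395 ⇒ V=11.3395 continue | (k=6,j=5): S=139.7678, K−S=0.0000, hold=1.4889 ⇒ V=1.4889 continue | (k=6,j=6): S=184.4310, K−S=0.0000, hold=0.0000 ⇒ V=0.0000 continue  boundary S*=80.2700
step 5: (k=5,j=0): S=40.1316, K−S=71.2484, hold=70.3078 ⇒ V=71.2484 exercise | (k=5,j=1): S=52.9557, K−S=58.4243, hold=57.6206 ⇒ V=58.4243 exercise | (k=5,j=2): S=69.8779, K−S=41.5021, hold=40.8791 ⇒ V=41.5021 exercise | (k=5,j=3): S=92.2076, K−S=19.1724, hold=21.5249 ⇒ V=21.5249 continue | (k=5,j=4): S=121.6728, K−S=0.0000, hold=6.6149 ⇒ V=6.6149 continue | (k=5,j=5): S=160.5537, K−S=0.0000, hold=0.7776 ⇒ V=0.7776 continue  boundary S*=69.8779
step 4: (k=4,j=0): S=46.0999, K−S=65.2801, hold=64.4032 ⇒ V=65.2801 exercise | (k=4,j=1): S=60.8312, K−S=50.5488, hold=49.8292 ⇒ V=50.5488 exercise | (k=4,j=2): S=80.2700, K−S=31.1100, hold=31.6930 ⇒ V=31.6930 continue | (k=4,j=3): S=105.9205, K−S=5.4595, hold=14.3200 ⇒ V=14.3200 continue | (k=4,j=4): S=139.7678, K−S=0.0000, hold=3.8164 ⇒ V=3.8164 continue  boundary S*=60.8312
step 3: (k=3,j=0): S=52.9557, K−S=58.4243, hold=57.6206 ⇒ V=58.4243 exercise | (k=3,j=1): S=69.8779, K−S=41.5021, hold=41.1504 ⇒ V=41.5021 exercise | (k=3,j=2): S=92.2076, K−S=19.1724, hold=23.2166 ⇒ V=23.2166 continue | (k=3,j=3): S=121.6728, K−S=0.0000, hold=9.2548 ⇒ V=9.2548 continue  boundary S*=69.8779
step 2: (k=2,j=0): S=60.8312, K−S=50.5488, hold=49.8292 ⇒ V=50.5488 exercise | (k=2,j=1): S=80.2700, K−S=31.1100, hold=32.4805 ⇒ V=32.4805 continue | (k=2,j=2): S=105.9205, K−S=5.4595, hold=16.4323 ⇒ V=16.4323 continue  boundary S*=60.8312
step 1: (k=1,j=0): S=69.8779, K−S=41.5021, hold=41.5170 ⇒ V=41.5170 continue | (k=1,j=1): S=92.2076, K−S=19.1724, hold=24.6111 ⇒ V=24.6111 continue  boundary S*=-
step 0: (k=0,j=0): S=80.2700, K−S=31.1100, hold=33.1373 ⇒ V=33.1373 continue  boundary S*=-

price = 33.1373
boundary = - - 60.8312 69.8779 60.8312 69.8779 80.2700 92.2076
tree:
33.1373
41.5170 24.6111
50.5488 32.4805 16.4323
58.4243 41.5021 23.2166 9.2548
65.2801 50.5488 31.6930 14.3200 3.8164
71.2484 58.4243 41.5021 21.5249 6.6149 0.7776
76.4440 65.2801 50.5488 31.1100 11.3395 1.4889 0.0000
80.9670 71.2484 58.4243 41.5021 19.1724 2.8511 0.0000 0.0000
84.9044 76.4440 65.2801 50.5488 31.1100 5.4595 0.0000 0.0000 0.0000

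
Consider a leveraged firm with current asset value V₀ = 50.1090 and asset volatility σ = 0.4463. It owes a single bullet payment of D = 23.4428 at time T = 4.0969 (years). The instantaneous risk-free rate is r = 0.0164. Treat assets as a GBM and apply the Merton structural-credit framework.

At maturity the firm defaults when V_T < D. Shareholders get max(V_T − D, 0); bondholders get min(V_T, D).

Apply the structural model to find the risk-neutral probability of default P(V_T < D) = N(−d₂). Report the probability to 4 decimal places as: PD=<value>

PD=0.3215

Equity is a call on the firm's assets struck at D = 23.4428:
d₁ = [ln(V₀/D) + (r + σ²/2)T] / (σ√T)
   = [ln(50.1090/23.4428) + (0.0164 + 0.5·0.4463²)·4.0969] / (0.4463·√4.0969)
   = [0.759637 + 0.475207] / 0.903347 = 1.366966
d₂ = d₁ − σ√T = 1.366966 − 0.903347 = 0.463619
risk-neutral PD = N(−d₂) = N(-0.463619) = 0.321460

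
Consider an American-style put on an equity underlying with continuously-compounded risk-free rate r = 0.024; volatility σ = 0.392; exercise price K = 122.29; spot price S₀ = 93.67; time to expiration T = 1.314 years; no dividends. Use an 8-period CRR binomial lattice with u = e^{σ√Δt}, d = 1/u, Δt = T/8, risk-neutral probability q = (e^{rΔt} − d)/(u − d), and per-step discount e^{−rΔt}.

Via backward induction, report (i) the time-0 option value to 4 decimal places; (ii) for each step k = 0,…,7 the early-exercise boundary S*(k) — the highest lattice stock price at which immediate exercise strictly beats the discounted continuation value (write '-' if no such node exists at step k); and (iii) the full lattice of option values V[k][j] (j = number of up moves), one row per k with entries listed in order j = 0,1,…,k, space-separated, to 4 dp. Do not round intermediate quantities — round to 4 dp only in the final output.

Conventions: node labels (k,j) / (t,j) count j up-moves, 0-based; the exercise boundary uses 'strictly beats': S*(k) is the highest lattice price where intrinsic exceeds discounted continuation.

Δt=0.16425, u=1.17218, d=0.85311, q=0.47274, disc=e^(-rΔt)=0.99607
k=8 terminal: V=max(K-S,0) → 96.0095 86.1802 72.6745 54.1176 28.6200 0.0000 0.0000 0.0000 0.0000
k=7: j=0 S=30.8056 intr=91.4844 cont=91.0033 V=91.4844[EX]; j=1 S=42.3274 intr=79.9626 cont=79.4815 V=79.9626[EX]; j=2 S=58.1585 intr=64.1315 cont=63.6504 V=64.1315[EX]; j=3 S=79.9106 intr=42.3794 cont=41.8982 V=42.3794[EX]; j=4 S=109.7985 intr=12.4915 cont=15.0307 V=15.0307[hold]; j=5 S=150.8649 intr=0.0000 cont=0.0000 V=0.0000[hold]; j=6 S=207.2907 intr=0.0000 cont=0.0000 V=0.0000[hold]; j=7 S=284.8207 intr=0.0000 cont=0.0000 V=0.0000[hold]  S*(7)=79.9106
k=6: j=0 S=36.1098 intr=86.1802 cont=85.6991 V=86.1802[EX]; j=1 S=49.6155 intr=72.6745 cont=72.1934 V=72.6745[EX]; j=2 S=68.1724 intr=54.1176 cont=53.6364 V=54.1176[EX]; j=3 S=93.6700 intr=28.6200 cont=29.3345 V=29.3345[hold]; j=4 S=128.7041 intr=0.0000 cont=7.8938 V=7.8938[hold]; j=5 S=176.8414 intr=0.0000 cont=0.0000 V=0.0000[hold]; j=6 S=242.9829 intr=0.0000 cont=0.0000 V=0.0000[hold]  S*(6)=68.1724
k=5: j=0 S=42.3274 intr=79.9626 cont=79.4815 V=79.9626[EX]; j=1 S=58.1585 intr=64.1315 cont=63.6504 V=64.1315[EX]; j=2 S=79.9106 intr=42.3794 cont=42.2347 V=42.3794[EX]; j=3 S=109.7985 intr=12.4915 cont=19.1230 V=19.1230[hold]; j=4 S=150.8649 intr=0.0000 cont=4.1457 V=4.1457[hold]; j=5 S=207.2907 intr=0.0000 cont=0.0000 V=0.0000[hold]  S*(5)=79.9106
k=4: j=0 S=49.6155 intr=72.6745 cont=72.1934 V=72.6745[EX]; j=1 S=68.1724 intr=54.1176 cont=53.6364 V=54.1176[EX]; j=2 S=93.6700 intr=28.6200 cont=31.2616 V=31.2616[hold]; j=3 S=128.7041 intr=0.0000 cont=11.9952 V=11.9952[hold]; j=4 S=176.8414 intr=0.0000 cont=2.1772 V=2.1772[hold]  S*(4)=68.1724
k=3: j=0 S=58.1585 intr=64.1315 cont=63.6504 V=64.1315[EX]; j=1 S=79.9106 intr=42.3794 cont=43.1421 V=43.1421[hold]; j=2 S=109.7985 intr=12.4915 cont=22.0663 V=22.0663[hold]; j=3 S=150.8649 intr=0.0000 cont=7.3249 V=7.3249[hold]  S*(3)=58.1585
k=2: j=0 S=68.1724 intr=54.1176 cont=53.9956 V=54.1176[EX]; j=1 S=93.6700 intr=28.6200 cont=33.0481 V=33.0481[hold]; j=2 S=128.7041 intr=0.0000 cont=15.0380 V=15.0380[hold]  S*(2)=68.1724
k=1: j=0 S=79.9106 intr=42.3794 cont=43.9834 V=43.9834[hold]; j=1 S=109.7985 intr=12.4915 cont=24.4374 V=24.4374[hold]  S*(1)=-
k=0: j=0 S=93.6700 intr=28.6200 cont=34.6064 V=34.6064[hold]  S*(0)=-

price = 34.6064
boundary = - - 68.1724 58.1585 68.1724 79.9106 68.1724 79.9106
tree:
34.6064
43.9834 24.4374
54.1176 33.0481 15.0380
64.1315 43.1421 22.0663 7.3249
72.6745 54.1176 31.2616 11.9952 2.1772
79.9626 64.1315 42.3794 19.1230 4.1457 0.0000
86.1802 72.6745 54.1176 29.3345 7.8938 0.0000 0.0000
91.4844 79.9626 64.1315 42.3794 15.0307 0.0000 0.0000 0.0000
96.0095 86.1802 72.6745 54.1176 28.6200 0.0000 0.0000 0.0000 0.0000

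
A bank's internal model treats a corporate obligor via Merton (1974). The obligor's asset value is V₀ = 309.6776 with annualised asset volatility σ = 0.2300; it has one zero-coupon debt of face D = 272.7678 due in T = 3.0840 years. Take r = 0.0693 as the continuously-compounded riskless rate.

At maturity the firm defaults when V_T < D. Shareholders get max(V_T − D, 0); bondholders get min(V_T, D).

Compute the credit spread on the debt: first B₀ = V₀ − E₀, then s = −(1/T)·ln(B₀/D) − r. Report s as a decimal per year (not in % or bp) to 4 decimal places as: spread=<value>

spread=0.0175

Work the structural quantities from V₀ = 309.6776 against face 272.7678:
d₁ = [ln(V₀/D) + (r + σ²/2)T] / (σ√T)
   = [ln(309.6776/272.7678) + (0.0693 + 0.5·0.2300²)·3.0840] / (0.2300·√3.0840)
   = [0.126911 + 0.295293] / 0.403910 = 1.045291
d₂ = d₁ − σ√T = 1.045291 − 0.403910 = 0.641381
N(d₁) = 0.852056,  N(d₂) = 0.739362,  e^(−rT) = 0.807574
E₀ = V₀·N(d₁) − D·e^(−rT)·N(d₂)
   = 309.6776·0.852056 − 272.7678·0.807574·0.739362 = 100.995820
B₀ = V₀ − E₀ = 309.6776 − 100.995820 = 208.681780
spread = −(1/T)·ln(B₀/D) − r = −(1/3.0840)·ln(208.681780/272.7678) − 0.0693 = 0.01753864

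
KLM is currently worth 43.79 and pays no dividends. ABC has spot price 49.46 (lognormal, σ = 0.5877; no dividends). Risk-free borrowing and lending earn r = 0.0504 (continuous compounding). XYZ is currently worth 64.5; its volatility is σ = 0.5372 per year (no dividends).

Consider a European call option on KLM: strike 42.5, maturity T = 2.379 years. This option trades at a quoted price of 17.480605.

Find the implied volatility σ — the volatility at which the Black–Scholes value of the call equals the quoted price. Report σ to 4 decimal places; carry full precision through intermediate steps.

sigma = 0.5881

At σ = 0.5881 the Black–Scholes value reproduces the quote:
σ√T = 0.5881·√2.379 = 0.907086
d₁ = (ln(S/K) + (r+σ²/2)T) / (σ√T) = (ln(43.79/42.5) + (0.0504+0.5881²/2)·2.379) / 0.907086 = (0.029901 + 0.531304) / 0.907086 = 0.618690
d₂ = d₁ − σ√T = 0.618690 − 0.907086 = -0.288395
e^{−rT} = 0.887008
N(d₁) = 0.731940,  N(d₂) = 0.386522
V = S·N(d₁) − K·e^{−rT}·N(d₂) = 32.051646 − 14.571042 = 17.480605 (equal to the quote); since ∂V/∂σ > 0 for all σ, the implied volatility is unique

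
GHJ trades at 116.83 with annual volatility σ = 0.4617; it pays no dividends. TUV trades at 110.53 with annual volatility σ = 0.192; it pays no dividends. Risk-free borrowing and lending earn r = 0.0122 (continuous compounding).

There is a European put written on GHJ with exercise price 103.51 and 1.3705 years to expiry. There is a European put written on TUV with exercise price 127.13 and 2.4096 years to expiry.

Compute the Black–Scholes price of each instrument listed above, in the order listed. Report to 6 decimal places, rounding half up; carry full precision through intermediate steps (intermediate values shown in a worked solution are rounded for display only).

[GHJ put K=103.51]
σ√T = 0.4617·√1.3705 = 0.540505
d₁ = (ln(S/K) + (r+σ²/2)T) / (σ√T) = (ln(116.83/103.51) + (0.0122+0.4617²/2)·1.3705) / 0.540505 = (0.121052 + 0.162793) / 0.540505 = 0.525147
d₂ = d₁ − σ√T = 0.525147 − 0.540505 = -0.015358
e^{−rT} = 0.983419
N(−d₁) = 0.299741,  N(−d₂) = 0.506127
price = K·e^{−rT}·N(−d₂) − S·N(−d₁) = 51.520490 − 35.018683 = 16.501807
[TUV put K=127.13]
σ√T = 0.192·√2.4096 = 0.298039
d₁ = (ln(S/K) + (r+σ²/2)T) / (σ√T) = (ln(110.53/127.13) + (0.0122+0.192²/2)·2.4096) / 0.298039 = (-0.139923 + 0.073811) / 0.298039 = -0.221824
d₂ = d₁ − σ√T = -0.221824 − 0.298039 = -0.519864
e^{−rT} = 0.971031
N(−d₁) = 0.587775,  N(−d₂) = 0.698421
price = K·e^{−rT}·N(−d₂) − S·N(−d₁) = 86.218035 − 64.966728 = 21.251307

price(GHJ put K=103.51) = 16.501807
price(TUV put K=127.13) = 21.251307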